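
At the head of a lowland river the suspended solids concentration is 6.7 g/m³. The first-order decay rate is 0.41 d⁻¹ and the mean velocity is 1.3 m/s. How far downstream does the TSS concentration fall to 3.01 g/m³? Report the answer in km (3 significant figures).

219 km

From C = C₀·e^(−kt), t = ln(C₀/C)/k = ln(6.7/3.01)/0.41 = 0.8002/0.41 = 1.952 d.
Distance = v·t = 1.3 m/s × 1.686e+05 s = 2.192e+05 m = 219.2 km.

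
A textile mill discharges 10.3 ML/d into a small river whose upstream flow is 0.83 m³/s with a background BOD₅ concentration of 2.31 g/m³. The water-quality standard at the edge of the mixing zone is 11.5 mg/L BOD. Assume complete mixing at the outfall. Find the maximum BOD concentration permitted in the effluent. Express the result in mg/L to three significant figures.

75.5 mg/L

10.3 ML/d = 0.1192 m³/s.
Mass balance: 11.5·0.9492 = 0.1192·Cₑ + 0.83·2.31.
Cₑ = (10.92 − 1.917) / 0.1192 = 75.48 mg/L.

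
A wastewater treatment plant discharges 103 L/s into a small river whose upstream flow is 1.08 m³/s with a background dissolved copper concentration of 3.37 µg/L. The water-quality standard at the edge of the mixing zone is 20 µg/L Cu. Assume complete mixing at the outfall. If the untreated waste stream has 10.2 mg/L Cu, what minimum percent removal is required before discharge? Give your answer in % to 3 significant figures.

103 L/s = 0.103 m³/s.
3.37 µg/L = 0.00337 mg/L.
20 µg/L = 0.02 mg/L.
Mass balance: 0.02·1.183 = 0.103·Cₑ + 1.08·0.00337.
Cₑ = (0.02366 − 0.00364) / 0.103 = 0.1944 mg/L.
Required removal = 1 − 0.1944/10.2 = 98.09 %.

98.1 %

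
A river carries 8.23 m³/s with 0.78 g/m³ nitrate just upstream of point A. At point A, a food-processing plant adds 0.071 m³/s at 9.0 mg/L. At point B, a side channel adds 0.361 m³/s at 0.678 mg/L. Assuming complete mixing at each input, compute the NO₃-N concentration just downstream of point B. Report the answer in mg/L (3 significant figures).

0.843 mg/L

After input A: C = (8.23·0.78 + 0.071·9) / 8.301 = 0.8503 mg/L.
After input B: C = (8.301·0.8503 + 0.361·0.678) / 8.662 = 0.8431 mg/L.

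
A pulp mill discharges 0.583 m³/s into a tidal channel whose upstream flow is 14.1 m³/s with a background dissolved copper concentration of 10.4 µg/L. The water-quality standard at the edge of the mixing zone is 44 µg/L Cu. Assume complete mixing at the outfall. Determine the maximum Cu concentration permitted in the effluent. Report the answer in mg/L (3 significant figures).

0.857 mg/L

10.4 µg/L = 0.0104 mg/L.
44 µg/L = 0.044 mg/L.
Mass balance: 0.044·14.68 = 0.583·Cₑ + 14.1·0.0104.
Cₑ = (0.6461 − 0.1466) / 0.583 = 0.8566 mg/L.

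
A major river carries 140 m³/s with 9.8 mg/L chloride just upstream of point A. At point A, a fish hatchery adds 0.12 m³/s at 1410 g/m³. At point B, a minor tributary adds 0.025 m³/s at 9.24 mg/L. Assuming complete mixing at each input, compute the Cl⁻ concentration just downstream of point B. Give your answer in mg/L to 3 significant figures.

11.0 mg/L

After input A: C = (140·9.8 + 0.12·1410) / 140.1 = 11 mg/L.
After input B: C = (140.1·11 + 0.025·9.24) / 140.1 = 11 mg/L.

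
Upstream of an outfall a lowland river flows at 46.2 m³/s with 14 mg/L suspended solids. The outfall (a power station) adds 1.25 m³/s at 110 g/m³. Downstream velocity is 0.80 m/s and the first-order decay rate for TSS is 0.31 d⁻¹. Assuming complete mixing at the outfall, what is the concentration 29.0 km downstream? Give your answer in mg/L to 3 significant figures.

After complete mixing, C₀ = (1.25·110 + 46.2·14) / 47.45 = 16.53 mg/L.
Travel time t = 2.9e+04 m / 0.80 m/s = 3.625e+04 s = 0.4196 d.
C = 16.53·exp(−0.31·0.4196) = 16.53·0.878 = 14.51 mg/L.

14.5 mg/L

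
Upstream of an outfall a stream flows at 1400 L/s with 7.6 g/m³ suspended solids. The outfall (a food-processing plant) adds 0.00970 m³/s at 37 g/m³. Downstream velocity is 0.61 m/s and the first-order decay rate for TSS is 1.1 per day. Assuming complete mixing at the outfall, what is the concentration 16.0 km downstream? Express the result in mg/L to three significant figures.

1400 L/s = 1.4 m³/s.
After complete mixing, C₀ = (0.0097·37 + 1.4·7.6) / 1.41 = 7.802 mg/L.
Travel time t = 1.6e+04 m / 0.61 m/s = 2.623e+04 s = 0.3036 d.
C = 7.802·exp(−1.1·0.3036) = 7.802·0.7161 = 5.587 mg/L.

5.59 mg/L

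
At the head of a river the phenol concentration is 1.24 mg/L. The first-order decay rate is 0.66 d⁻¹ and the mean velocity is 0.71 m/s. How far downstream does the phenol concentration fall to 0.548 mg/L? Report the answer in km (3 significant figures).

75.9 km

From C = C₀·e^(−kt), t = ln(C₀/C)/k = ln(1.24/0.548)/0.66 = 0.8166/0.66 = 1.237 d.
Distance = v·t = 0.71 m/s × 1.069e+05 s = 7.59e+04 m = 75.9 km.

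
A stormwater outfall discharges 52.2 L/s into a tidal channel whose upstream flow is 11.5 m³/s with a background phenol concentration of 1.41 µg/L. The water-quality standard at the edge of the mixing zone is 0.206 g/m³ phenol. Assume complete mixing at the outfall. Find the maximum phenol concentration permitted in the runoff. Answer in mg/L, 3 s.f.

45.3 mg/L

52.2 L/s = 0.0522 m³/s.
1.41 µg/L = 0.00141 mg/L.
Mass balance: 0.206·11.55 = 0.0522·Cₑ + 11.5·0.00141.
Cₑ = (2.38 − 0.01622) / 0.0522 = 45.28 mg/L.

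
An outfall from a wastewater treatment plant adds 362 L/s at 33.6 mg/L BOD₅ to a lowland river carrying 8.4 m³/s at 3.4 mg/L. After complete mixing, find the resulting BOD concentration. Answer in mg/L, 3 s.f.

362 L/s = 0.362 m³/s.
By mass balance at complete mixing, C = (0.362·33.6 + 8.4·3.4) / (0.362 + 8.4) = 40.72/8.762 = 4.648 mg/L.

4.65 mg/L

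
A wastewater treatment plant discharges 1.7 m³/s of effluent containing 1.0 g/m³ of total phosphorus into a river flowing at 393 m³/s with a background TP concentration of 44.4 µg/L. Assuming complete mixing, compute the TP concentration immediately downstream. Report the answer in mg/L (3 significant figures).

0.0485 mg/L

44.4 µg/L = 0.0444 mg/L.
Flow-weighted mixing gives C = (1.7·1 + 393·0.0444) / (1.7 + 393) = 19.15/394.7 = 0.04852 mg/L.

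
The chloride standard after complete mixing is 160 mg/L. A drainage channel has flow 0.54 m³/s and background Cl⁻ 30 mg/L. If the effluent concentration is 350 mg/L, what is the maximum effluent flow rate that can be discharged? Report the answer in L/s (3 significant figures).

Mass balance at complete mixing: C_std·(Q_w + Q_r) = Q_w·C_e + Q_r·C_b.
Rearranging, Q_w = Q_r·(C_std − C_b)/(C_e − C_std) = 0.54·(160 − 30) / (350 − 160) = 0.3695 m³/s.
= 369.5 L/s.

369 L/s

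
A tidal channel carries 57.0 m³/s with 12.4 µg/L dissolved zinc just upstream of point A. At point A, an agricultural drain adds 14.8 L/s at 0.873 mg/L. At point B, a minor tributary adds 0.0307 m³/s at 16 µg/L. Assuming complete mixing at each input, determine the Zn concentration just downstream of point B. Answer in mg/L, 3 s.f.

12.4 µg/L = 0.0124 mg/L.
14.8 L/s = 0.0148 m³/s.
After input A: C = (57·0.0124 + 0.0148·0.873) / 57.01 = 0.01262 mg/L.
16 µg/L = 0.016 mg/L.
After input B: C = (57.01·0.01262 + 0.0307·0.016) / 57.05 = 0.01263 mg/L.

0.0126 mg/L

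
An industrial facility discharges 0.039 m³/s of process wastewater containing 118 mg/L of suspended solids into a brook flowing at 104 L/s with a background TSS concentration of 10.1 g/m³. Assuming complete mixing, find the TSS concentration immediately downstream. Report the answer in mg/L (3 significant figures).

39.5 mg/L

104 L/s = 0.104 m³/s.
Flow-weighted mixing gives C = (0.039·118 + 0.104·10.1) / (0.039 + 0.104) = 5.652/0.143 = 39.53 mg/L.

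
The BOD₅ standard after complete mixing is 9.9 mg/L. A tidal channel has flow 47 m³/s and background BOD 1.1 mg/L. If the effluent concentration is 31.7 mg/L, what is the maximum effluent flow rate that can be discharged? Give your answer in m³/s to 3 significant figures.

Mass balance at complete mixing: C_std·(Q_w + Q_r) = Q_w·C_e + Q_r·C_b.
Rearranging, Q_w = Q_r·(C_std − C_b)/(C_e − C_std) = 47·(9.9 − 1.1) / (31.7 − 9.9) = 18.97 m³/s.

19.0 m³/s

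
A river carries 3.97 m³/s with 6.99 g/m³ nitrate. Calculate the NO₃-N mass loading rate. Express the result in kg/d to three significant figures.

2400 kg/d

Mass flux = Q·C = 3.97 m³/s × 6.99 g/m³ = 27.75 g/s.
= 27.75 g/s × 86.4 = 2398 kg/d.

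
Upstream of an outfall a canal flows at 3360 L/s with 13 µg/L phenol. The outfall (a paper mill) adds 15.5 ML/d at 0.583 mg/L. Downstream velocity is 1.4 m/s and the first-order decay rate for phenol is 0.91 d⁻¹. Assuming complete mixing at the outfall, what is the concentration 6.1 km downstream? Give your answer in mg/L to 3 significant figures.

0.0400 mg/L

15.5 ML/d = 0.1794 m³/s.
3360 L/s = 3.36 m³/s.
13 µg/L = 0.013 mg/L.
After complete mixing, C₀ = (0.1794·0.583 + 3.36·0.013) / 3.539 = 0.04189 mg/L.
Travel time t = 6100 m / 1.4 m/s = 4357 s = 0.05043 d.
C = 0.04189·exp(−0.91·0.05043) = 0.04189·0.9551 = 0.04001 mg/L.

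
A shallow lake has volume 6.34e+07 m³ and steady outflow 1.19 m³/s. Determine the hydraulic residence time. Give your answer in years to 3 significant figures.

1.69 yr

Q = 1.19 m³/s × 3.156e+07 s/yr = 3.755e+07 m³/yr.
Hydraulic residence time τ = V/Q = 6.34e+07/3.755e+07 = 1.688 yr.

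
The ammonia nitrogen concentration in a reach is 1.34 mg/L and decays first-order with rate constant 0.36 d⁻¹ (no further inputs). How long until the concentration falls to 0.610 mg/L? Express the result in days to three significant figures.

2.19 d

t = ln(C₀/C)/k = ln(1.34/0.610)/0.36 = 0.787/0.36 = 2.186 d.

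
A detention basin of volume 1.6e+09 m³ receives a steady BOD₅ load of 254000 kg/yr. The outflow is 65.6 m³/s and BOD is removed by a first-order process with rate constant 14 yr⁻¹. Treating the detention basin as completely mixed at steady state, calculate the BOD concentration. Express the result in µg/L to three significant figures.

10.4 µg/L

Outflow Q = 65.6 m³/s × 3.156e+07 s/yr = 2.07e+09 m³/yr.
Steady-state CSTR mass balance: W = Q·C + k·V·C, so C = W/(Q + kV).
Q + kV = 2.07e+09 + 14·1.6e+09 = 2.447e+10 m³/yr.
C = 254000/2.447e+10 = 1.038e-05 kg/m³ = 0.01038 mg/L = 10.38 µg/L.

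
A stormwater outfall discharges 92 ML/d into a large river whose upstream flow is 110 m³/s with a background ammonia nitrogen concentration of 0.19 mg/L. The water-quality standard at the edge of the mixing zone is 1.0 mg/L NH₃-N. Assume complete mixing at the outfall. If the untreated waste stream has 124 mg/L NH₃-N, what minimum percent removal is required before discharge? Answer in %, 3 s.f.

92 ML/d = 1.065 m³/s.
Mass balance: 1·111.1 = 1.065·Cₑ + 110·0.19.
Cₑ = (111.1 − 20.9) / 1.065 = 84.68 mg/L.
Required removal = 1 − 84.68/124 = 31.71 %.

31.7 %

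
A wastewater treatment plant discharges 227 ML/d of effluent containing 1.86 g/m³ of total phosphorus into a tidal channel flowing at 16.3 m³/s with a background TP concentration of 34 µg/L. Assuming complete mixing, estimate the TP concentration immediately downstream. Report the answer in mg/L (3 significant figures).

0.287 mg/L

227 ML/d = 2.627 m³/s.
34 µg/L = 0.034 mg/L.
By mass balance at complete mixing, C = (2.627·1.86 + 16.3·0.034) / (2.627 + 16.3) = 5.441/18.93 = 0.2875 mg/L.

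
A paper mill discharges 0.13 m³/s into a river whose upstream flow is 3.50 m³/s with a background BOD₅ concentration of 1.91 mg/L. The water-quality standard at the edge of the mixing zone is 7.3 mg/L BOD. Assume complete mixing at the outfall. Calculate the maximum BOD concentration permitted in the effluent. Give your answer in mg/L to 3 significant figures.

152 mg/L

Mass balance: 7.3·3.63 = 0.13·Cₑ + 3.5·1.91.
Cₑ = (26.5 − 6.685) / 0.13 = 152.4 mg/L.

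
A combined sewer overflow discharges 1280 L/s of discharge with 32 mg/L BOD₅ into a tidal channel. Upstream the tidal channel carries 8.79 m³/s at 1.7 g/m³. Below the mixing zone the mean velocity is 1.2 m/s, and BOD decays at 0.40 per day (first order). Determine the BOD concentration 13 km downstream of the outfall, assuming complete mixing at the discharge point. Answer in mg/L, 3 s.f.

1280 L/s = 1.28 m³/s.
After complete mixing, C₀ = (1.28·32 + 8.79·1.7) / 10.07 = 5.551 mg/L.
Travel time t = 1.3e+04 m / 1.2 m/s = 1.083e+04 s = 0.1254 d.
C = 5.551·exp(−0.40·0.1254) = 5.551·0.9511 = 5.28 mg/L.

5.28 mg/L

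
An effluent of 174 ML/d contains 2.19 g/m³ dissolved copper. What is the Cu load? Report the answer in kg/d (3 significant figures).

381 kg/d

174 ML/d = 2.014 m³/s.
Mass flux = Q·C = 2.014 m³/s × 2.19 g/m³ = 4.41 g/s.
= 4.41 g/s × 86.4 = 381.1 kg/d.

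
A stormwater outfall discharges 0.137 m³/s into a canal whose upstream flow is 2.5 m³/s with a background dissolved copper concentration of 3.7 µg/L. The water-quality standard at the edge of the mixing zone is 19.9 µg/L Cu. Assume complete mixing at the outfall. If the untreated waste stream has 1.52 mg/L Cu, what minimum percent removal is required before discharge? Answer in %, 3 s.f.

79.2 %

3.7 µg/L = 0.0037 mg/L.
19.9 µg/L = 0.0199 mg/L.
Mass balance: 0.0199·2.637 = 0.137·Cₑ + 2.5·0.0037.
Cₑ = (0.05248 − 0.00925) / 0.137 = 0.3155 mg/L.
Required removal = 1 − 0.3155/1.52 = 79.24 %.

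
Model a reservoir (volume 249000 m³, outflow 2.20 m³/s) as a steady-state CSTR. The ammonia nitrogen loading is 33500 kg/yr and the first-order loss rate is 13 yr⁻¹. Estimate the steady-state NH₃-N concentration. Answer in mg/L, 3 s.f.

0.461 mg/L

Outflow Q = 2.20 m³/s × 3.156e+07 s/yr = 6.943e+07 m³/yr.
Steady-state CSTR mass balance: W = Q·C + k·V·C, so C = W/(Q + kV).
Q + kV = 6.943e+07 + 13·249000 = 7.266e+07 m³/yr.
C = 33500/7.266e+07 = 0.000461 kg/m³ = 0.461 mg/L.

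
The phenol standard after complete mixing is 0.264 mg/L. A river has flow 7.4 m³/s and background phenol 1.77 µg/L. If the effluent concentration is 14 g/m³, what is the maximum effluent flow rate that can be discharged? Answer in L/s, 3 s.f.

141 L/s

1.77 µg/L = 0.00177 mg/L.
Mass balance at complete mixing: C_std·(Q_w + Q_r) = Q_w·C_e + Q_r·C_b.
Rearranging, Q_w = Q_r·(C_std − C_b)/(C_e − C_std) = 7.4·(0.264 − 0.00177) / (14 − 0.264) = 0.1413 m³/s.
= 141.3 L/s.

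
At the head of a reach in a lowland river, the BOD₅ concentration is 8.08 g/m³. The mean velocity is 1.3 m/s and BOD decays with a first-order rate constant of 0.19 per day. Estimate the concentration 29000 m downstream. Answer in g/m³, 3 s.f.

Travel time t = 29000 m / 1.3 m/s = 2.9e+04/1.3 = 2.231e+04 s = 0.2582 d.
First-order decay: C = 8.08·exp(−0.19·0.2582) = 8.08·0.9521 = 7.693 g/m³.

7.69 g/m³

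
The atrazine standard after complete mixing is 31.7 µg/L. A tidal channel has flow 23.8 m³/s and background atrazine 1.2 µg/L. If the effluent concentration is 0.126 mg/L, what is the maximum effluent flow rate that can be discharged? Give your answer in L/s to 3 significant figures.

1.2 µg/L = 0.0012 mg/L.
31.7 µg/L = 0.0317 mg/L.
Mass balance at complete mixing: C_std·(Q_w + Q_r) = Q_w·C_e + Q_r·C_b.
Rearranging, Q_w = Q_r·(C_std − C_b)/(C_e − C_std) = 23.8·(0.0317 − 0.0012) / (0.126 − 0.0317) = 7.698 m³/s.
= 7698 L/s.

7700 L/s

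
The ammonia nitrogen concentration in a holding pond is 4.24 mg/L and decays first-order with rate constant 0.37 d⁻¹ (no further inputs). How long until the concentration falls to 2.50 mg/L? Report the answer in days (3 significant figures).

1.43 d

t = ln(C₀/C)/k = ln(4.24/2.50)/0.37 = 0.5283/0.37 = 1.428 d.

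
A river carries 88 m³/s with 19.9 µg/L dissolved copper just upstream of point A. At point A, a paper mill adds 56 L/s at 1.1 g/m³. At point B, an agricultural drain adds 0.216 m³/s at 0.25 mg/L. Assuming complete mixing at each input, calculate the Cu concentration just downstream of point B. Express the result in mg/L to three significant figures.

0.0211 mg/L

19.9 µg/L = 0.0199 mg/L.
56 L/s = 0.056 m³/s.
After input A: C = (88·0.0199 + 0.056·1.1) / 88.06 = 0.02059 mg/L.
After input B: C = (88.06·0.02059 + 0.216·0.25) / 88.27 = 0.02115 mg/L.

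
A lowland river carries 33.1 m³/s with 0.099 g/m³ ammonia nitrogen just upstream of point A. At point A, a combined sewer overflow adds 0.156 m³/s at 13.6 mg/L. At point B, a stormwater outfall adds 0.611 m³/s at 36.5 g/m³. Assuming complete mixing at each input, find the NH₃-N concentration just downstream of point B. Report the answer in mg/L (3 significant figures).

0.818 mg/L

After input A: C = (33.1·0.099 + 0.156·13.6) / 33.26 = 0.1623 mg/L.
After input B: C = (33.26·0.1623 + 0.611·36.5) / 33.87 = 0.8179 mg/L.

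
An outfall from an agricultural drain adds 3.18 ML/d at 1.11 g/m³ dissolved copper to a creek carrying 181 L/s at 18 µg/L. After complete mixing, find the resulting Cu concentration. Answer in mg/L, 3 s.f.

3.18 ML/d = 0.03681 m³/s.
181 L/s = 0.181 m³/s.
18 µg/L = 0.018 mg/L.
Flow-weighted mixing gives C = (0.03681·1.11 + 0.181·0.018) / (0.03681 + 0.181) = 0.04411/0.2178 = 0.2025 mg/L.

0.203 mg/L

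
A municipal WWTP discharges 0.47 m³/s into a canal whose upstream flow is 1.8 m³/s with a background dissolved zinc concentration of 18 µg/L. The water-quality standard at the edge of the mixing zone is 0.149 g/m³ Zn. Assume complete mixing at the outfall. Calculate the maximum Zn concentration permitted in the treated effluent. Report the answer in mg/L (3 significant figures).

0.651 mg/L

18 µg/L = 0.018 mg/L.
Mass balance: 0.149·2.27 = 0.47·Cₑ + 1.8·0.018.
Cₑ = (0.3382 − 0.0324) / 0.47 = 0.6507 mg/L.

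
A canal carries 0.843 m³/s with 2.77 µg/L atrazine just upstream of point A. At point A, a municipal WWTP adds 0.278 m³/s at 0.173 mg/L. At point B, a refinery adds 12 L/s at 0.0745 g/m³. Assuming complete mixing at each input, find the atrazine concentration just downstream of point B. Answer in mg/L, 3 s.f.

0.0453 mg/L

2.77 µg/L = 0.00277 mg/L.
After input A: C = (0.843·0.00277 + 0.278·0.173) / 1.121 = 0.04499 mg/L.
12 L/s = 0.012 m³/s.
After input B: C = (1.121·0.04499 + 0.012·0.0745) / 1.133 = 0.0453 mg/L.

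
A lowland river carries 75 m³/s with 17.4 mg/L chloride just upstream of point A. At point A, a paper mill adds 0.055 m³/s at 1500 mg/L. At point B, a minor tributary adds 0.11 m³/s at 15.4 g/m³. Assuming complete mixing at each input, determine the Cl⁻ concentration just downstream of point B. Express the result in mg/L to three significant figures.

After input A: C = (75·17.4 + 0.055·1500) / 75.06 = 18.49 mg/L.
After input B: C = (75.06·18.49 + 0.11·15.4) / 75.17 = 18.48 mg/L.

18.5 mg/L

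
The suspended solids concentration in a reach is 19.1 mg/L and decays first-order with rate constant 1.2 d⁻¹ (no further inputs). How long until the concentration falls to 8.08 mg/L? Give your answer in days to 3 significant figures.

t = ln(C₀/C)/k = ln(19.1/8.08)/1.2 = 0.8603/1.2 = 0.7169 d.

0.717 d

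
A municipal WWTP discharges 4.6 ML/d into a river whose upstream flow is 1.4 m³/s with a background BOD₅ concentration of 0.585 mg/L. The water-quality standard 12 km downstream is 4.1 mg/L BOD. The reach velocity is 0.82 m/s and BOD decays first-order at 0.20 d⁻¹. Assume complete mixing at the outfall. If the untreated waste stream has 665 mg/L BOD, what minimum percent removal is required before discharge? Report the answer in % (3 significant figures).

4.6 ML/d = 0.05324 m³/s.
Travel time to the compliance point: t = 1.2e+04/0.82 = 1.463e+04 s = 0.1694 d; decay factor exp(−0.20·0.1694) = 0.9667.
So the concentration just after mixing may be at most 4.1/0.9667 = 4.241 mg/L.
Mass balance: 4.241·1.453 = 0.05324·Cₑ + 1.4·0.585.
Cₑ = (6.164 − 0.819) / 0.05324 = 100.4 mg/L.
Required removal = 1 − 100.4/665 = 84.9 %.

84.9 %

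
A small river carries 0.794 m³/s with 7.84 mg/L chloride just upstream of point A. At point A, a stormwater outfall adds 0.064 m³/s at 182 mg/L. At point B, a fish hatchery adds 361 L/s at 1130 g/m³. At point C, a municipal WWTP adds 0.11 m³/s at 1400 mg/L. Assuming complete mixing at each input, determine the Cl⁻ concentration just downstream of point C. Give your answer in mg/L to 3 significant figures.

436 mg/L

After input A: C = (0.794·7.84 + 0.064·182) / 0.858 = 20.83 mg/L.
361 L/s = 0.361 m³/s.
After input B: C = (0.858·20.83 + 0.361·1130) / 1.219 = 349.3 mg/L.
After input C: C = (1.219·349.3 + 0.11·1400) / 1.329 = 436.3 mg/L.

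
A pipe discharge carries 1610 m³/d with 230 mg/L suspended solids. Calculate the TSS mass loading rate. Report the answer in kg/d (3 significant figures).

370 kg/d

1610 m³/d = 0.01863 m³/s.
Mass flux = Q·C = 0.01863 m³/s × 230 g/m³ = 4.286 g/s.
= 4.286 g/s × 86.4 = 370.3 kg/d.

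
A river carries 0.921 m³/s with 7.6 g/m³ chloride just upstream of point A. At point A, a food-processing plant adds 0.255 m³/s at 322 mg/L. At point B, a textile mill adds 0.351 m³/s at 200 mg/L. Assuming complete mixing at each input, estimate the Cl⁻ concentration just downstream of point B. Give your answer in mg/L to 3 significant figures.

104 mg/L

After input A: C = (0.921·7.6 + 0.255·322) / 1.176 = 75.77 mg/L.
After input B: C = (1.176·75.77 + 0.351·200) / 1.527 = 104.3 mg/L.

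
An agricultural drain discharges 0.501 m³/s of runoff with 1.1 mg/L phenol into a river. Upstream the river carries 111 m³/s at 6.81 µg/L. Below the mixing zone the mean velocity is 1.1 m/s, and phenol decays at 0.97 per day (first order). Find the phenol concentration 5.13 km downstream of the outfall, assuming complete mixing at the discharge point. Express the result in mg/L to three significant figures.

0.0111 mg/L

6.81 µg/L = 0.00681 mg/L.
After complete mixing, C₀ = (0.501·1.1 + 111·0.00681) / 111.5 = 0.01172 mg/L.
Travel time t = 5130 m / 1.1 m/s = 4664 s = 0.05398 d.
C = 0.01172·exp(−0.97·0.05398) = 0.01172·0.949 = 0.01112 mg/L.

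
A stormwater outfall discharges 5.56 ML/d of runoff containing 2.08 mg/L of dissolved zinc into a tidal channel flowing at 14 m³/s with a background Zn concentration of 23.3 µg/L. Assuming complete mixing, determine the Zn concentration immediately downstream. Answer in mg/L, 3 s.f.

0.0327 mg/L

5.56 ML/d = 0.06435 m³/s.
23.3 µg/L = 0.0233 mg/L.
Conservation of mass across the mixing zone: C = (0.06435·2.08 + 14·0.0233) / (0.06435 + 14) = 0.4601/14.06 = 0.03271 mg/L.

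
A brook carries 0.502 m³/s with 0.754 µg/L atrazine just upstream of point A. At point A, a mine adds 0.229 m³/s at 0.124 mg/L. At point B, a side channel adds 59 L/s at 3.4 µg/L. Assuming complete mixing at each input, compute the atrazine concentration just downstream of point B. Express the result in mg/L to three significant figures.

0.0367 mg/L

0.754 µg/L = 0.000754 mg/L.
After input A: C = (0.502·0.000754 + 0.229·0.124) / 0.731 = 0.03936 mg/L.
59 L/s = 0.059 m³/s.
3.4 µg/L = 0.0034 mg/L.
After input B: C = (0.731·0.03936 + 0.059·0.0034) / 0.79 = 0.03668 mg/L.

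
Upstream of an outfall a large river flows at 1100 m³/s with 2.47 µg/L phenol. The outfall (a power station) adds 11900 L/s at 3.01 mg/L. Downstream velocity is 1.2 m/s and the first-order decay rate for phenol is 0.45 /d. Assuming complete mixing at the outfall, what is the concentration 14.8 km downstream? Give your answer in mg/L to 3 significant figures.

0.0325 mg/L

11900 L/s = 11.9 m³/s.
2.47 µg/L = 0.00247 mg/L.
After complete mixing, C₀ = (11.9·3.01 + 1100·0.00247) / 1112 = 0.03466 mg/L.
Travel time t = 1.48e+04 m / 1.2 m/s = 1.233e+04 s = 0.1427 d.
C = 0.03466·exp(−0.45·0.1427) = 0.03466·0.9378 = 0.0325 mg/L.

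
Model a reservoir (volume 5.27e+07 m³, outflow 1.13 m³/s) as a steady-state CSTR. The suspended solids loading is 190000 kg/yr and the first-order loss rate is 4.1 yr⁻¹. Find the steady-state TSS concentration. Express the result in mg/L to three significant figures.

Outflow Q = 1.13 m³/s × 3.156e+07 s/yr = 3.566e+07 m³/yr.
Steady-state CSTR mass balance: W = Q·C + k·V·C, so C = W/(Q + kV).
Q + kV = 3.566e+07 + 4.1·5.27e+07 = 2.517e+08 m³/yr.
C = 190000/2.517e+08 = 0.0007548 kg/m³ = 0.7548 mg/L.

0.755 mg/L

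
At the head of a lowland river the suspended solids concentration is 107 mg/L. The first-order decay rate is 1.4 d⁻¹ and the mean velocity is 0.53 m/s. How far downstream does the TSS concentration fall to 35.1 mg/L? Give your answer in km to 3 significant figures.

From C = C₀·e^(−kt), t = ln(C₀/C)/k = ln(107/35.1)/1.4 = 1.115/1.4 = 0.7962 d.
Distance = v·t = 0.53 m/s × 6.879e+04 s = 3.646e+04 m = 36.46 km.

36.5 km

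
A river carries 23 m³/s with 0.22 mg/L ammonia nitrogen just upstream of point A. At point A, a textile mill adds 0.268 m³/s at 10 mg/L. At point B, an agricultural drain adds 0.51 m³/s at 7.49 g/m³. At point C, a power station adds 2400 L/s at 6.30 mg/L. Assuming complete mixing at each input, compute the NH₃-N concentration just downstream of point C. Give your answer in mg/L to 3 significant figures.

After input A: C = (23·0.22 + 0.268·10) / 23.27 = 0.3326 mg/L.
After input B: C = (23.27·0.3326 + 0.51·7.49) / 23.78 = 0.4862 mg/L.
2400 L/s = 2.4 m³/s.
After input C: C = (23.78·0.4862 + 2.4·6.3) / 26.18 = 1.019 mg/L.

1.02 mg/L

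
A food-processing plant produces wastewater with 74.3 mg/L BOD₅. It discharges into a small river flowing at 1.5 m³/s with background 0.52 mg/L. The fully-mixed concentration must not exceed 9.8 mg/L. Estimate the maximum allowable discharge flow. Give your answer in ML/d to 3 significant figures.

Mass balance at complete mixing: C_std·(Q_w + Q_r) = Q_w·C_e + Q_r·C_b.
Rearranging, Q_w = Q_r·(C_std − C_b)/(C_e − C_std) = 1.5·(9.8 − 0.52) / (74.3 − 9.8) = 0.2158 m³/s.
= 18.65 ML/d.

18.6 ML/d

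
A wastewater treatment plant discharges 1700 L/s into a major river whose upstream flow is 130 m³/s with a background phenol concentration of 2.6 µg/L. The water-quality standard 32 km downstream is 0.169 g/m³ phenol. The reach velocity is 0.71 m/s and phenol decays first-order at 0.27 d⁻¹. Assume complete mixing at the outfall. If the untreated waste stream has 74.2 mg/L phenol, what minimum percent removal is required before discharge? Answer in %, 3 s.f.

80.0 %

1700 L/s = 1.7 m³/s.
2.6 µg/L = 0.0026 mg/L.
Travel time to the compliance point: t = 3.2e+04/0.71 = 4.507e+04 s = 0.5216 d; decay factor exp(−0.27·0.5216) = 0.8686.
So the concentration just after mixing may be at most 0.169/0.8686 = 0.1946 mg/L.
Mass balance: 0.1946·131.7 = 1.7·Cₑ + 130·0.0026.
Cₑ = (25.62 − 0.338) / 1.7 = 14.87 mg/L.
Required removal = 1 − 14.87/74.2 = 79.95 %.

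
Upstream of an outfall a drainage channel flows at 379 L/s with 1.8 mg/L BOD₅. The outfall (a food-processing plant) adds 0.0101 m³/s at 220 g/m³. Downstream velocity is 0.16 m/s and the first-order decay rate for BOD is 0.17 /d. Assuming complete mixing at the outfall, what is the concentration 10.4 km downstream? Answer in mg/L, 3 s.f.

6.57 mg/L

379 L/s = 0.379 m³/s.
After complete mixing, C₀ = (0.0101·220 + 0.379·1.8) / 0.3891 = 7.464 mg/L.
Travel time t = 1.04e+04 m / 0.16 m/s = 6.5e+04 s = 0.7523 d.
C = 7.464·exp(−0.17·0.7523) = 7.464·0.8799 = 6.568 mg/L.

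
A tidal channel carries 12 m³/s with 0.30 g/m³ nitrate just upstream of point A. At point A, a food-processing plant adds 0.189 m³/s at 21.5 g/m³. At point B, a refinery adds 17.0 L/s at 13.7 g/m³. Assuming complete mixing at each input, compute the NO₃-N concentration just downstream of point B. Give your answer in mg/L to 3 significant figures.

After input A: C = (12·0.3 + 0.189·21.5) / 12.19 = 0.6287 mg/L.
17.0 L/s = 0.017 m³/s.
After input B: C = (12.19·0.6287 + 0.017·13.7) / 12.21 = 0.6469 mg/L.

0.647 mg/L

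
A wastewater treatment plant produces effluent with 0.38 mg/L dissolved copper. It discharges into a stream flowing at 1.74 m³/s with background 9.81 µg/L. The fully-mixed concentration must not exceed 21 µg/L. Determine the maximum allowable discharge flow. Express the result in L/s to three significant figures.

54.2 L/s

9.81 µg/L = 0.00981 mg/L.
21 µg/L = 0.021 mg/L.
Mass balance at complete mixing: C_std·(Q_w + Q_r) = Q_w·C_e + Q_r·C_b.
Rearranging, Q_w = Q_r·(C_std − C_b)/(C_e − C_std) = 1.74·(0.021 − 0.00981) / (0.38 − 0.021) = 0.05424 m³/s.
= 54.24 L/s.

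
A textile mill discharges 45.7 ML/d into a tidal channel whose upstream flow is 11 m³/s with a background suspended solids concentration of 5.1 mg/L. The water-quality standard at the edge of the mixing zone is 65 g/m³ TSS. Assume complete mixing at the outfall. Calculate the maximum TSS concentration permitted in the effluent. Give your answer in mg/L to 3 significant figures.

45.7 ML/d = 0.5289 m³/s.
Mass balance: 65·11.53 = 0.5289·Cₑ + 11·5.1.
Cₑ = (749.4 − 56.1) / 0.5289 = 1311 mg/L.

1310 mg/L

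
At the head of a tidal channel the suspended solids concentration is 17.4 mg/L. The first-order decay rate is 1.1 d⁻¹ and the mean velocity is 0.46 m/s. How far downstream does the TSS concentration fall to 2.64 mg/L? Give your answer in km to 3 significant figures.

68.1 km

From C = C₀·e^(−kt), t = ln(C₀/C)/k = ln(17.4/2.64)/1.1 = 1.886/1.1 = 1.714 d.
Distance = v·t = 0.46 m/s × 1.481e+05 s = 6.813e+04 m = 68.13 km.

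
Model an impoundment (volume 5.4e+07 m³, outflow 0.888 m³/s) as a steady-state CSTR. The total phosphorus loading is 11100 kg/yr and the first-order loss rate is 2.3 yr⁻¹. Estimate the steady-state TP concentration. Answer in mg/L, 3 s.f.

0.0729 mg/L

Outflow Q = 0.888 m³/s × 3.156e+07 s/yr = 2.802e+07 m³/yr.
Steady-state CSTR mass balance: W = Q·C + k·V·C, so C = W/(Q + kV).
Q + kV = 2.802e+07 + 2.3·5.4e+07 = 1.522e+08 m³/yr.
C = 11100/1.522e+08 = 7.292e-05 kg/m³ = 0.07292 mg/L.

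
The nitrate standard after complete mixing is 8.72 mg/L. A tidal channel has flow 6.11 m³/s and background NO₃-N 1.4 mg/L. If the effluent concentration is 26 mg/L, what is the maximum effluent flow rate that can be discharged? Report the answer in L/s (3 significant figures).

Mass balance at complete mixing: C_std·(Q_w + Q_r) = Q_w·C_e + Q_r·C_b.
Rearranging, Q_w = Q_r·(C_std − C_b)/(C_e − C_std) = 6.11·(8.72 − 1.4) / (26 − 8.72) = 2.588 m³/s.
= 2588 L/s.

2590 L/s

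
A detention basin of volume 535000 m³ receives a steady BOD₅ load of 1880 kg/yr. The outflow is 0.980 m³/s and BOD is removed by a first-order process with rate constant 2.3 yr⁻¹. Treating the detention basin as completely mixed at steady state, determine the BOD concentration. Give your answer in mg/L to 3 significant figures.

Outflow Q = 0.980 m³/s × 3.156e+07 s/yr = 3.093e+07 m³/yr.
Steady-state CSTR mass balance: W = Q·C + k·V·C, so C = W/(Q + kV).
Q + kV = 3.093e+07 + 2.3·535000 = 3.216e+07 m³/yr.
C = 1880/3.216e+07 = 5.846e-05 kg/m³ = 0.05846 mg/L.

0.0585 mg/L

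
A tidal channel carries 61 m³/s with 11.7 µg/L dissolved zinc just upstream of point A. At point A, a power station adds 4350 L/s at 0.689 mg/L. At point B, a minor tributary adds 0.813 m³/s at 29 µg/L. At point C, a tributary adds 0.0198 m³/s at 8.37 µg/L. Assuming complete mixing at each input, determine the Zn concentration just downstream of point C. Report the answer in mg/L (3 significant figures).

11.7 µg/L = 0.0117 mg/L.
4350 L/s = 4.35 m³/s.
After input A: C = (61·0.0117 + 4.35·0.689) / 65.35 = 0.05678 mg/L.
29 µg/L = 0.029 mg/L.
After input B: C = (65.35·0.05678 + 0.813·0.029) / 66.16 = 0.05644 mg/L.
8.37 µg/L = 0.00837 mg/L.
After input C: C = (66.16·0.05644 + 0.0198·0.00837) / 66.18 = 0.05643 mg/L.

0.0564 mg/L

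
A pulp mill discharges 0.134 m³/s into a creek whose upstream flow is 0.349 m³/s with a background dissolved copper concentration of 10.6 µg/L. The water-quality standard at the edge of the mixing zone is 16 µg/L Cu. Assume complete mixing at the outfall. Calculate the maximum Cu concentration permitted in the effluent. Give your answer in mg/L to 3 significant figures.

10.6 µg/L = 0.0106 mg/L.
16 µg/L = 0.016 mg/L.
Mass balance: 0.016·0.483 = 0.134·Cₑ + 0.349·0.0106.
Cₑ = (0.007728 − 0.003699) / 0.134 = 0.03006 mg/L.

0.0301 mg/L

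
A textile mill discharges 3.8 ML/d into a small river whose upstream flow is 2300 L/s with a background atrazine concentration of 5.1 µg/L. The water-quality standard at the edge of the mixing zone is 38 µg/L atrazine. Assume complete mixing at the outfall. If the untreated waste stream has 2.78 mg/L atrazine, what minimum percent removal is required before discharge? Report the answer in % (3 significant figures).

3.8 ML/d = 0.04398 m³/s.
2300 L/s = 2.3 m³/s.
5.1 µg/L = 0.0051 mg/L.
38 µg/L = 0.038 mg/L.
Mass balance: 0.038·2.344 = 0.04398·Cₑ + 2.3·0.0051.
Cₑ = (0.08907 − 0.01173) / 0.04398 = 1.758 mg/L.
Required removal = 1 − 1.758/2.78 = 36.74 %.

36.7 %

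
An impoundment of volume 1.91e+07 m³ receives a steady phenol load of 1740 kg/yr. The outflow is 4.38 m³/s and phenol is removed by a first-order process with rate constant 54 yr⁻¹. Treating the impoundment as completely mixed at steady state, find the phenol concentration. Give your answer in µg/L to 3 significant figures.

Outflow Q = 4.38 m³/s × 3.156e+07 s/yr = 1.382e+08 m³/yr.
Steady-state CSTR mass balance: W = Q·C + k·V·C, so C = W/(Q + kV).
Q + kV = 1.382e+08 + 54·1.91e+07 = 1.17e+09 m³/yr.
C = 1740/1.17e+09 = 1.488e-06 kg/m³ = 0.001488 mg/L = 1.488 µg/L.

1.49 µg/L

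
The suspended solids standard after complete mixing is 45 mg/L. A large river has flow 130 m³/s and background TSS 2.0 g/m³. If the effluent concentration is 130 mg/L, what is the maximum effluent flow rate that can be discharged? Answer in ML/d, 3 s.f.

5680 ML/d

Mass balance at complete mixing: C_std·(Q_w + Q_r) = Q_w·C_e + Q_r·C_b.
Rearranging, Q_w = Q_r·(C_std − C_b)/(C_e − C_std) = 130·(45 − 2) / (130 − 45) = 65.76 m³/s.
= 5682 ML/d.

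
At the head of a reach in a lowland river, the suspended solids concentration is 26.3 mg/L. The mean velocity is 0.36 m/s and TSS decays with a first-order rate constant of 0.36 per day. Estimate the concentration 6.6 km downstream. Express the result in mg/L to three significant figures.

24.4 mg/L

Travel time t = 6.6 km / 0.36 m/s = 6600/0.36 = 1.833e+04 s = 0.2122 d.
First-order decay: C = 26.3·exp(−0.36·0.2122) = 26.3·0.9265 = 24.37 mg/L.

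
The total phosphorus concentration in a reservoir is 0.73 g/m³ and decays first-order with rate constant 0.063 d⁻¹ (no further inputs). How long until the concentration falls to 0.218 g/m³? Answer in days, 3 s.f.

19.2 d

t = ln(C₀/C)/k = ln(0.73/0.218)/0.063 = 1.209/0.063 = 19.18 d.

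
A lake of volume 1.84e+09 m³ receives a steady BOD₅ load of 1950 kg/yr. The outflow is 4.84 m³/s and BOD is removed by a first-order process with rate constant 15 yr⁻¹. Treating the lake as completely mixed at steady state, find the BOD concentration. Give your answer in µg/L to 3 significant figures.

Outflow Q = 4.84 m³/s × 3.156e+07 s/yr = 1.527e+08 m³/yr.
Steady-state CSTR mass balance: W = Q·C + k·V·C, so C = W/(Q + kV).
Q + kV = 1.527e+08 + 15·1.84e+09 = 2.775e+10 m³/yr.
C = 1950/2.775e+10 = 7.026e-08 kg/m³ = 7.026e-05 mg/L = 0.07026 µg/L.

0.0703 µg/L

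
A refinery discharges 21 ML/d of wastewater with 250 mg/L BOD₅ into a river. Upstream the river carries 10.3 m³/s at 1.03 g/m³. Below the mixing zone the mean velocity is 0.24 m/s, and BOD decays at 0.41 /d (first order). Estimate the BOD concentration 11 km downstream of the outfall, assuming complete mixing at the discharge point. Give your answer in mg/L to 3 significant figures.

21 ML/d = 0.2431 m³/s.
After complete mixing, C₀ = (0.2431·250 + 10.3·1.03) / 10.54 = 6.77 mg/L.
Travel time t = 1.1e+04 m / 0.24 m/s = 4.583e+04 s = 0.5305 d.
C = 6.77·exp(−0.41·0.5305) = 6.77·0.8045 = 5.446 mg/L.

5.45 mg/L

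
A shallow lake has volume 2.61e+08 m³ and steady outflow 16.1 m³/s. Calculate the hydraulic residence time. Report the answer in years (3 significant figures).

0.514 yr

Q = 16.1 m³/s × 3.156e+07 s/yr = 5.081e+08 m³/yr.
Hydraulic residence time τ = V/Q = 2.61e+08/5.081e+08 = 0.5137 yr.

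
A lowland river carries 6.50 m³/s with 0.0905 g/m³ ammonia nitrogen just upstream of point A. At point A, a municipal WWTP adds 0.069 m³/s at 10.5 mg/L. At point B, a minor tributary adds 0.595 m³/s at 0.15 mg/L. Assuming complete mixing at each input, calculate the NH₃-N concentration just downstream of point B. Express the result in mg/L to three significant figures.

After input A: C = (6.5·0.0905 + 0.069·10.5) / 6.569 = 0.1998 mg/L.
After input B: C = (6.569·0.1998 + 0.595·0.15) / 7.164 = 0.1957 mg/L.

0.196 mg/L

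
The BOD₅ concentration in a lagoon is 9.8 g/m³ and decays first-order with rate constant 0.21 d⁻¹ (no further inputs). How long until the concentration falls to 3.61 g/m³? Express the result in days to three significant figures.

4.76 d

t = ln(C₀/C)/k = ln(9.8/3.61)/0.21 = 0.9987/0.21 = 4.756 d.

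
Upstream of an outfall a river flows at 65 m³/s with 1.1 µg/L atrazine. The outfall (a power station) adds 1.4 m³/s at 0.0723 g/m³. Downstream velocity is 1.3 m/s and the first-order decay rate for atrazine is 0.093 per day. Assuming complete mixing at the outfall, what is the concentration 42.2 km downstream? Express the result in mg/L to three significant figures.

1.1 µg/L = 0.0011 mg/L.
After complete mixing, C₀ = (1.4·0.0723 + 65·0.0011) / 66.4 = 0.002601 mg/L.
Travel time t = 4.22e+04 m / 1.3 m/s = 3.246e+04 s = 0.3757 d.
C = 0.002601·exp(−0.093·0.3757) = 0.002601·0.9657 = 0.002512 mg/L.

0.00251 mg/L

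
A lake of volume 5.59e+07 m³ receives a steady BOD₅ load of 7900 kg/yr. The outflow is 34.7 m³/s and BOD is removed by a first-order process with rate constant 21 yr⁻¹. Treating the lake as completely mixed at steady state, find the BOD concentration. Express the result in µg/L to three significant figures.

Outflow Q = 34.7 m³/s × 3.156e+07 s/yr = 1.095e+09 m³/yr.
Steady-state CSTR mass balance: W = Q·C + k·V·C, so C = W/(Q + kV).
Q + kV = 1.095e+09 + 21·5.59e+07 = 2.269e+09 m³/yr.
C = 7900/2.269e+09 = 3.482e-06 kg/m³ = 0.003482 mg/L = 3.482 µg/L.

3.48 µg/L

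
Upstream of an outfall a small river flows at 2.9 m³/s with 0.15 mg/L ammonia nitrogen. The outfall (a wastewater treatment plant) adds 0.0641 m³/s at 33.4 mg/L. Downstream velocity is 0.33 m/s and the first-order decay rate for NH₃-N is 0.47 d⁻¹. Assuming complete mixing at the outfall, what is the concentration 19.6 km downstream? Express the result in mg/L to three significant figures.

After complete mixing, C₀ = (0.0641·33.4 + 2.9·0.15) / 2.964 = 0.869 mg/L.
Travel time t = 1.96e+04 m / 0.33 m/s = 5.939e+04 s = 0.6874 d.
C = 0.869·exp(−0.47·0.6874) = 0.869·0.7239 = 0.6291 mg/L.

0.629 mg/L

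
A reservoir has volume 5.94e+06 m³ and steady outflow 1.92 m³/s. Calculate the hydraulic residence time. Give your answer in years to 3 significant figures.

Q = 1.92 m³/s × 3.156e+07 s/yr = 6.059e+07 m³/yr.
Hydraulic residence time τ = V/Q = 5.94e+06/6.059e+07 = 0.09804 yr.

0.0980 yr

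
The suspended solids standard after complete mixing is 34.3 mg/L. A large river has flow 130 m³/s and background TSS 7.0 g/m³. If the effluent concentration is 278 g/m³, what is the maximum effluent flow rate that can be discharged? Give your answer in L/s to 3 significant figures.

14600 L/s

Mass balance at complete mixing: C_std·(Q_w + Q_r) = Q_w·C_e + Q_r·C_b.
Rearranging, Q_w = Q_r·(C_std − C_b)/(C_e − C_std) = 130·(34.3 − 7) / (278 − 34.3) = 14.56 m³/s.
= 1.456e+04 L/s.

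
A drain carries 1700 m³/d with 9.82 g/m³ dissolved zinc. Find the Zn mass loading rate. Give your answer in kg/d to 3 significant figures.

1700 m³/d = 0.01968 m³/s.
Mass flux = Q·C = 0.01968 m³/s × 9.82 g/m³ = 0.1932 g/s.
= 0.1932 g/s × 86.4 = 16.69 kg/d.

16.7 kg/d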